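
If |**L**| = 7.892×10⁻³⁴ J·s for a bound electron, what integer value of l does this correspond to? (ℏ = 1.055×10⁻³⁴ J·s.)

In units of ℏ, |L| ≈ 7.481.
Set l(l+1) = 55.96; the integer solution is l = 7.

l = 7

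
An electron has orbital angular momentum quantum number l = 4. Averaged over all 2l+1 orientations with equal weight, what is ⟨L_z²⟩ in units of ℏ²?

The allowed m_l values are -4, -3, -2, -1, 0, 1, 2, 3, 4.
⟨L_z²⟩ = ℏ²·l(l+1)/3 = 6.667ℏ².

⟨L_z²⟩ = 6.667 ℏ²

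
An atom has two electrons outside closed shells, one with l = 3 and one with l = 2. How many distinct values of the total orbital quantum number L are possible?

Angular momentum addition gives L = |l₁ − l₂|, …, l₁ + l₂.
Allowed values: L = 1, 2, 3, 4, 5.
That is 5 values.

5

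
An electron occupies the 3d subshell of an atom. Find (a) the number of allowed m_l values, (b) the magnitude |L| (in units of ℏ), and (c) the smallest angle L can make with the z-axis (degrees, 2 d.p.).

5 values; |L| = √6 ℏ ≈ 2.449ℏ; θ_min ≈ 35.26°

For 3d, l = 2.
There are 2l+1 = 5 values of m_l.
|L| = ℏ√(2·3) = √6 ℏ ≈ 2.449ℏ.
cos θ_min = 2/√6, so θ_min ≈ 35.26°.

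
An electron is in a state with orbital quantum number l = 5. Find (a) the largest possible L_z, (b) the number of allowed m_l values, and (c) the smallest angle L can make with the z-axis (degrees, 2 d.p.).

L_z,max = lℏ = 5ℏ.
There are 2l+1 = 11 values of m_l.
cos θ_min = 5/√30, so θ_min ≈ 24.09°.

L_z,max = 5ℏ; 11 values; θ_min ≈ 24.09°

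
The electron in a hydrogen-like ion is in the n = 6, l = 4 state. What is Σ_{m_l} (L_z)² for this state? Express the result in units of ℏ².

Σ(L_z)² = 60 ℏ²

m_l runs from −4 to 4, i.e. {-4, -3, -2, -1, 0, 1, 2, 3, 4}.
Summing m² from −4 to 4: Σ m_l² = 60.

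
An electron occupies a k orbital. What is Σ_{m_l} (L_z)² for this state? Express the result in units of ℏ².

Σ(L_z)² = 280 ℏ²

For a k orbital, l = 7.
m_l ∈ {-7, -6, -5, -4, -3, -2, -1, 0, 1, 2, 3, 4, 5, 6, 7}.
Summing m² from −7 to 7: Σ m_l² = 280.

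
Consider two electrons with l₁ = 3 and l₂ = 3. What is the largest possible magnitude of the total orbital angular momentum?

|L_tot|_max = √42 ℏ ≈ 6.481ℏ

By the triangle rule, |l₁ − l₂| ≤ L ≤ l₁ + l₂.
So L can be 0, 1, 2, 3, 4, 5, 6.
The largest magnitude corresponds to L = 6: |L_tot| = ℏ√(6·7) = √42 ℏ.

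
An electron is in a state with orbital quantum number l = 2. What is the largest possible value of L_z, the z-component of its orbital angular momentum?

L_z,max = 2ℏ

L_z = m_l ℏ with m_l ∈ {−2, …, 2}; the maximum is m_l = 2.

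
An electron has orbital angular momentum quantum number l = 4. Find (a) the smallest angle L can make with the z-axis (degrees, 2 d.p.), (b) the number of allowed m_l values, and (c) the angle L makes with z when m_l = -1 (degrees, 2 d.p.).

θ_min ≈ 26.57°; 9 values; θ(m_l=-1) ≈ 102.92°

cos θ_min = 4/√20, so θ_min ≈ 26.57°.
There are 2l+1 = 9 values of m_l.
For m_l = -1: cos θ = -1/√20, θ ≈ 102.92°.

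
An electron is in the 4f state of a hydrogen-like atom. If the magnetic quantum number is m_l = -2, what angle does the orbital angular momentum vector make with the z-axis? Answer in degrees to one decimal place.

For 4f, l = 3.
|L| = √(l(l+1)) ℏ = 2√3 ℏ.
L_z = m_l ℏ = −2ℏ.
cos θ = L_z/|L| = -2/√12, so θ ≈ 125.3°.

θ ≈ 125.3°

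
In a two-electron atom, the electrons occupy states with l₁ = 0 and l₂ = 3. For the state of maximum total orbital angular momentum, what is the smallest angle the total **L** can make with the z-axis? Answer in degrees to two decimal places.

θ_min ≈ 30.00°

Angular momentum addition gives L = |l₁ − l₂|, …, l₁ + l₂.
So L can be 3.
The maximum is L = 3, with |L_tot| = ℏ√(3·4) = 2√3 ℏ.
The minimum angle with z is arccos(3/√12) ≈ 30.00°.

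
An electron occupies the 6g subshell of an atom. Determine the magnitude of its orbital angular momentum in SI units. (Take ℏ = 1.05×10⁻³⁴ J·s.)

|L| = 4.70×10⁻³⁴ J·s

6g means n = 6, l = 4.
|L| = ℏ√(l(l+1)) = ℏ√(4·5) = 2√5 ℏ
Numerically, |L| = 4.472 × (1.05×10⁻³⁴ J·s) = 4.70×10⁻³⁴ J·s.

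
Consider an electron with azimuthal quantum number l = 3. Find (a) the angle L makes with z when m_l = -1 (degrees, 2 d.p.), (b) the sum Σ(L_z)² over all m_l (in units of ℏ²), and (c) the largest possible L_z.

For m_l = -1: cos θ = -1/√12, θ ≈ 106.78°.
Σ m_l² = 28, so Σ(L_z)² = 28 ℏ².
L_z,max = lℏ = 3ℏ.

θ(m_l=-1) ≈ 106.78°; Σ(L_z)² = 28 ℏ²; L_z,max = 3ℏ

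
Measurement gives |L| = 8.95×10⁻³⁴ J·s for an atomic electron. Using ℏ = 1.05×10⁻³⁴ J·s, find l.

l = 8

|L|/ℏ = (8.95×10⁻³⁴)/(1.05×10⁻³⁴) ≈ 8.524.
Set l(l+1) = 72.66; the integer solution is l = 8.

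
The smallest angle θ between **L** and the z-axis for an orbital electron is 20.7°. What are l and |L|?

l = 7, |L| = 2√14 ℏ ≈ 7.483ℏ

cos²θ_min = l/(l+1) = 0.8751.
l = cos²θ/sin²θ ≈ 7.
Then |L| = ℏ√(7·8) = 2√14 ℏ.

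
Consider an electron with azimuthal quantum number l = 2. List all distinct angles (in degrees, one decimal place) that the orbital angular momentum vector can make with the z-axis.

|L|² = l(l+1)ℏ² = 6ℏ², so |L| = √6 ℏ.
cos θ = m_l/√6 for each m_l ∈ {-2, -1, 0, 1, 2}.

θ ∈ {35.3°, 65.9°, 90.0°, 114.1°, 144.7°}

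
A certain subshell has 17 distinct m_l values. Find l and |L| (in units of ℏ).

17 = 2l + 1, so l = (17−1)/2 = 8.
|L| = ℏ√(l(l+1)) = ℏ√(8·9) = 6√2 ℏ.

l = 8, |L| = 6√2 ℏ ≈ 8.485ℏ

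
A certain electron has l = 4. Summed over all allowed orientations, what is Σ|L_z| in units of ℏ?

Σ|L_z| = 20 ℏ

m_l runs from −4 to 4, i.e. {-4, -3, -2, -1, 0, 1, 2, 3, 4}.
Σ|m_l| = l(l+1) = 20.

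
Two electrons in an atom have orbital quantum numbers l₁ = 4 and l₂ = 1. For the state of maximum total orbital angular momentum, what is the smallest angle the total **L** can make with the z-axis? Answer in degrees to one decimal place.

θ_min ≈ 24.1°

Angular momentum addition gives L = |l₁ − l₂|, …, l₁ + l₂.
Allowed values: L = 3, 4, 5.
The maximum is L = 5, with |L_tot| = ℏ√(5·6) = √30 ℏ.
The minimum angle with z is arccos(5/√30) ≈ 24.1°.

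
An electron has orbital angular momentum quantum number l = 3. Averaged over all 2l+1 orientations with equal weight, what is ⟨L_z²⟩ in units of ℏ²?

⟨L_z²⟩ = 4 ℏ²

m_l runs from −3 to 3, i.e. {-3, -2, -1, 0, 1, 2, 3}.
Average of L_z² over 7 states: 28/7 ℏ² = 4 ℏ².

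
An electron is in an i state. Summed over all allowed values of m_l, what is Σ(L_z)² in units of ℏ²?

Σ(L_z)² = 182 ℏ²

An i state has l = 6.
The allowed m_l values are -6, -5, -4, -3, -2, -1, 0, 1, 2, 3, 4, 5, 6.
Σ m_l² = l(l+1)(2l+1)/3 = 6·7·13/3 = 182.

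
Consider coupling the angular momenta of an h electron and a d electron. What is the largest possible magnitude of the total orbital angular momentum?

By the triangle rule, |l₁ − l₂| ≤ L ≤ l₁ + l₂.
So L can be 3, 4, 5, 6, 7.
The largest magnitude corresponds to L = 7: |L_tot| = ℏ√(7·8) = 2√14 ℏ.

|L_tot|_max = 2√14 ℏ ≈ 7.483ℏ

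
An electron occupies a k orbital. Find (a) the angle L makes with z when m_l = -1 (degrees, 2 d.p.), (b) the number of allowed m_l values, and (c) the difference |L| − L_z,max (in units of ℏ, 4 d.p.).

θ(m_l=-1) ≈ 97.68°; 15 values; |L|−L_z,max ≈ 0.4833ℏ

K corresponds to l = 7.
For m_l = -1: cos θ = -1/√56, θ ≈ 97.68°.
There are 2l+1 = 15 values of m_l.
|L| − L_z,max = (2√14 − 7)ℏ ≈ 0.4833ℏ.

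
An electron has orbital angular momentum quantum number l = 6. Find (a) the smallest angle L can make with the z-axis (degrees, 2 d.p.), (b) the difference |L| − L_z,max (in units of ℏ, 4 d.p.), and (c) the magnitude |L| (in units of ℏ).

θ_min ≈ 22.21°; |L|−L_z,max ≈ 0.4807ℏ; |L| = √42 ℏ ≈ 6.481ℏ

cos θ_min = 6/√42, so θ_min ≈ 22.21°.
|L| − L_z,max = (√42 − 6)ℏ ≈ 0.4807ℏ.
|L| = ℏ√(6·7) = √42 ℏ ≈ 6.481ℏ.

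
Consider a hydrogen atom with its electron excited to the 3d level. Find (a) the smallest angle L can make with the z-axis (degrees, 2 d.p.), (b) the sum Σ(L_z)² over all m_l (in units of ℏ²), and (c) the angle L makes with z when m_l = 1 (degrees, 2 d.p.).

The 3d level has l = 2.
cos θ_min = 2/√6, so θ_min ≈ 35.26°.
Σ m_l² = 10, so Σ(L_z)² = 10 ℏ².
For m_l = 1: cos θ = 1/√6, θ ≈ 65.91°.

θ_min ≈ 35.26°; Σ(L_z)² = 10 ℏ²; θ(m_l=1) ≈ 65.91°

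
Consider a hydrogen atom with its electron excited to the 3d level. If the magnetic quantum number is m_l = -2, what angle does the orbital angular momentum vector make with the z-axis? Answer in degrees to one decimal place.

θ ≈ 144.7°

The 3d level has l = 2.
|L| = √(l(l+1)) ℏ = √6 ℏ.
L_z = m_l ℏ = −2ℏ.
cos θ = L_z/|L| = -2/√6, so θ ≈ 144.7°.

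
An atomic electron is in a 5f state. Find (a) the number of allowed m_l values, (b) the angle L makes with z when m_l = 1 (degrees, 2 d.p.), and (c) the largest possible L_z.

For 5f, l = 3.
There are 2l+1 = 7 values of m_l.
For m_l = 1: cos θ = 1/√12, θ ≈ 73.22°.
L_z,max = lℏ = 3ℏ.

7 values; θ(m_l=1) ≈ 73.22°; L_z,max = 3ℏ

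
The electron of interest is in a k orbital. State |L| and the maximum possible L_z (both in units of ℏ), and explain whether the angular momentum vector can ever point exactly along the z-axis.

For a k orbital, l = 7.
|L| = 2√14 ℏ ≈ 7.4833ℏ, while L_z,max = lℏ = 7ℏ.
Since |L| > L_z,max, the vector can never point exactly along z; the closest it comes is θ_min = arccos(7/√56) ≈ 20.7°.

No: L_z,max = 7ℏ < |L| = 2√14 ℏ ≈ 7.483ℏ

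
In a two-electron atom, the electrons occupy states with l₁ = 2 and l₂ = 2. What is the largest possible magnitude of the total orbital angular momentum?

|L_tot|_max = 2√5 ℏ ≈ 4.472ℏ

By the triangle rule, |l₁ − l₂| ≤ L ≤ l₁ + l₂.
L ∈ {0, 1, 2, 3, 4}.
The largest magnitude corresponds to L = 4: |L_tot| = ℏ√(4·5) = 2√5 ℏ.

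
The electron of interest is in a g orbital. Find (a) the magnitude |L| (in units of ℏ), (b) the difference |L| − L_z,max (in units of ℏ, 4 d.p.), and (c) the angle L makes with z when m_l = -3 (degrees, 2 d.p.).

For a g orbital, l = 4.
|L| = ℏ√(4·5) = 2√5 ℏ ≈ 4.472ℏ.
|L| − L_z,max = (2√5 − 4)ℏ ≈ 0.4721ℏ.
For m_l = -3: cos θ = -3/√20, θ ≈ 132.13°.

|L| = 2√5 ℏ ≈ 4.472ℏ; |L|−L_z,max ≈ 0.4721ℏ; θ(m_l=-3) ≈ 132.13°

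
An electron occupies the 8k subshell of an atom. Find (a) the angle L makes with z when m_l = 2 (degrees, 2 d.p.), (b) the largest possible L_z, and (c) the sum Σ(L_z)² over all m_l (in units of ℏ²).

θ(m_l=2) ≈ 74.50°; L_z,max = 7ℏ; Σ(L_z)² = 280 ℏ²

For 8k, l = 7.
For m_l = 2: cos θ = 2/√56, θ ≈ 74.50°.
L_z,max = lℏ = 7ℏ.
Σ m_l² = 280, so Σ(L_z)² = 280 ℏ².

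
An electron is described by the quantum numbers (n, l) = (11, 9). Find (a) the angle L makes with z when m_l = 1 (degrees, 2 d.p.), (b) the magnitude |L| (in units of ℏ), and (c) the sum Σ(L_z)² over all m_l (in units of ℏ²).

For m_l = 1: cos θ = 1/√90, θ ≈ 83.95°.
|L| = ℏ√(9·10) = 3√10 ℏ ≈ 9.487ℏ.
Σ m_l² = 570, so Σ(L_z)² = 570 ℏ².

θ(m_l=1) ≈ 83.95°; |L| = 3√10 ℏ ≈ 9.487ℏ; Σ(L_z)² = 570 ℏ²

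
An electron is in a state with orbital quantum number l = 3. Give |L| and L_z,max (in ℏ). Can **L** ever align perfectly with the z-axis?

|L| = 2√3 ℏ ≈ 3.4641ℏ, while L_z,max = lℏ = 3ℏ.
Since |L| > L_z,max, the vector can never point exactly along z; the closest it comes is θ_min = arccos(3/√12) ≈ 30.0°.

No: L_z,max = 3ℏ < |L| = 2√3 ℏ ≈ 3.464ℏ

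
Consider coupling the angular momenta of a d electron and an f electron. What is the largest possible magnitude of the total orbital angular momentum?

|L_tot|_max = √30 ℏ ≈ 5.477ℏ

By the triangle rule, |l₁ − l₂| ≤ L ≤ l₁ + l₂.
L ∈ {1, 2, 3, 4, 5}.
The largest magnitude corresponds to L = 5: |L_tot| = ℏ√(5·6) = √30 ℏ.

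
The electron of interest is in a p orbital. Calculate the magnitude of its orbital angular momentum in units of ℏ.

|L| = √2 ℏ ≈ 1.414ℏ

For a p orbital, l = 1.
|L| = ℏ√(l(l+1)) = ℏ√(1·2) = √2 ℏ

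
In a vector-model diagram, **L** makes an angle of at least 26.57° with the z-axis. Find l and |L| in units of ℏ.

l = 4, |L| = 2√5 ℏ ≈ 4.472ℏ

cos²θ_min = l/(l+1) = 0.7999.
Thus l = 0.7999/(1 − 0.7999) ≈ 4.
Then |L| = ℏ√(4·5) = 2√5 ℏ.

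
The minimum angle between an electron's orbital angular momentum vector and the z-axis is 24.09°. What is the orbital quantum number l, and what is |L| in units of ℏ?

l = 5, |L| = √30 ℏ ≈ 5.477ℏ

cos²θ_min = l/(l+1) = 0.8334.
l = cos²θ/sin²θ ≈ 5.
Then |L| = ℏ√(5·6) = √30 ℏ.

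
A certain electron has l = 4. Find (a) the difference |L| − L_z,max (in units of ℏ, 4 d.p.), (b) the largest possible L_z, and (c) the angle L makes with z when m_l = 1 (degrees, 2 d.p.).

|L|−L_z,max ≈ 0.4721ℏ; L_z,max = 4ℏ; θ(m_l=1) ≈ 77.08°

|L| − L_z,max = (2√5 − 4)ℏ ≈ 0.4721ℏ.
L_z,max = lℏ = 4ℏ.
For m_l = 1: cos θ = 1/√20, θ ≈ 77.08°.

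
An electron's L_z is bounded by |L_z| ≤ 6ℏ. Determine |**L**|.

L_z,max = lℏ, so l = 6.
|L| = ℏ√(l(l+1)) = √42 ℏ.

|L| = √42 ℏ ≈ 6.481ℏ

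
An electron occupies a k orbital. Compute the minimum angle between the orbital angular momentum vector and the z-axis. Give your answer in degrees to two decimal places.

θ_min ≈ 20.70°

The letter k corresponds to l = 7.
|L| = √(l(l+1)) ℏ = 2√14 ℏ.
The smallest angle corresponds to the largest L_z, i.e. m_l = l = 7, giving L_z = 7ℏ.
cos θ_min = 7/√56, so θ_min ≈ 20.70°.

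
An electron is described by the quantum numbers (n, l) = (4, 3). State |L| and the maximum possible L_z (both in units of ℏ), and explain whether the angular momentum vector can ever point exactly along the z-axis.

|L| = 2√3 ℏ ≈ 3.4641ℏ, while L_z,max = lℏ = 3ℏ.
Since |L| > L_z,max, the vector can never point exactly along z; the closest it comes is θ_min = arccos(3/√12) ≈ 30.0°.

No: L_z,max = 3ℏ < |L| = 2√3 ℏ ≈ 3.464ℏ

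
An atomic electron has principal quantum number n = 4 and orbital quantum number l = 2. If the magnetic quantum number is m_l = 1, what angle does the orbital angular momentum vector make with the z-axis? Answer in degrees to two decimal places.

θ ≈ 65.91°

|L|² = l(l+1)ℏ² = 6ℏ², so |L| = √6 ℏ.
L_z = m_l ℏ = 1ℏ.
cos θ = L_z/|L| = 1/√6, so θ ≈ 65.91°.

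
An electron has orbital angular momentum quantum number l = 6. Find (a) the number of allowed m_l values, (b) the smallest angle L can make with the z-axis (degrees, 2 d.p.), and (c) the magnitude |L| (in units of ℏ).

13 values; θ_min ≈ 22.21°; |L| = √42 ℏ ≈ 6.481ℏ

There are 2l+1 = 13 values of m_l.
cos θ_min = 6/√42, so θ_min ≈ 22.21°.
|L| = ℏ√(6·7) = √42 ℏ ≈ 6.481ℏ.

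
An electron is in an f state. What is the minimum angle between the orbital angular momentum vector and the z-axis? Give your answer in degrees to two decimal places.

An f state has l = 3.
|L| = √(l(l+1)) ℏ = 2√3 ℏ.
The smallest angle corresponds to the largest L_z, i.e. m_l = l = 3, giving L_z = 3ℏ.
cos θ_min = 3/√12, so θ_min ≈ 30.00°.

θ_min ≈ 30.00°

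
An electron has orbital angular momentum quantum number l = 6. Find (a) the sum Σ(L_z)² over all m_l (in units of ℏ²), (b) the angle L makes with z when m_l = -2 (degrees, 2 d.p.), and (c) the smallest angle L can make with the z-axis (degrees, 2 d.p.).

Σ(L_z)² = 182 ℏ²; θ(m_l=-2) ≈ 107.98°; θ_min ≈ 22.21°

Σ m_l² = 182, so Σ(L_z)² = 182 ℏ².
For m_l = -2: cos θ = -2/√42, θ ≈ 107.98°.
cos θ_min = 6/√42, so θ_min ≈ 22.21°.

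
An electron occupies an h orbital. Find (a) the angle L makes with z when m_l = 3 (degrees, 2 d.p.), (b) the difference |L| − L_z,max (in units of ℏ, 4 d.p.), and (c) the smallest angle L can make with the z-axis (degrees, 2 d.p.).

θ(m_l=3) ≈ 56.79°; |L|−L_z,max ≈ 0.4772ℏ; θ_min ≈ 24.09°

For an h orbital, l = 5.
For m_l = 3: cos θ = 3/√30, θ ≈ 56.79°.
|L| − L_z,max = (√30 − 5)ℏ ≈ 0.4772ℏ.
cos θ_min = 5/√30, so θ_min ≈ 24.09°.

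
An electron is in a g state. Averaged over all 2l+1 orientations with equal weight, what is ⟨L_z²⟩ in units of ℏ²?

A g state has l = 4.
m_l ∈ {-4, -3, -2, -1, 0, 1, 2, 3, 4}.
⟨L_z²⟩ = ℏ²·l(l+1)/3 = 6.667ℏ².

⟨L_z²⟩ = 6.667 ℏ²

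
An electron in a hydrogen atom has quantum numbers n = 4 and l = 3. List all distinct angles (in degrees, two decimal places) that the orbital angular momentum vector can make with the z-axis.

|L| = √(l(l+1)) ℏ = 2√3 ℏ.
cos θ = m_l/√12 for each m_l ∈ {-3, -2, -1, 0, 1, 2, 3}.

θ ∈ {30.00°, 54.74°, 73.22°, 90.00°, 106.78°, 125.26°, 150.00°}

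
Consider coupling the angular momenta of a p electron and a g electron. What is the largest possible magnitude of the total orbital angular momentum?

|L_tot|_max = √30 ℏ ≈ 5.477ℏ

By the triangle rule, |l₁ − l₂| ≤ L ≤ l₁ + l₂.
L ∈ {3, 4, 5}.
The largest magnitude corresponds to L = 5: |L_tot| = ℏ√(5·6) = √30 ℏ.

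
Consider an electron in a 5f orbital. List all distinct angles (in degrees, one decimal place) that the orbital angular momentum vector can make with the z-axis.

θ ∈ {30.0°, 54.7°, 73.2°, 90.0°, 106.8°, 125.3°, 150.0°}

For 5f, l = 3.
|L|² = l(l+1)ℏ² = 12ℏ², so |L| = 2√3 ℏ.
cos θ = m_l/√12 for each m_l ∈ {-3, -2, -1, 0, 1, 2, 3}.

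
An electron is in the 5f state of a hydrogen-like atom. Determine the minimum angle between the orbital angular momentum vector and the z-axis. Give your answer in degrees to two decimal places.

For 5f, l = 3.
|L|² = l(l+1)ℏ² = 12ℏ², so |L| = 2√3 ℏ.
The smallest angle corresponds to the largest L_z, i.e. m_l = l = 3, giving L_z = 3ℏ.
cos θ_min = 3/√12, so θ_min ≈ 30.00°.

θ_min ≈ 30.00°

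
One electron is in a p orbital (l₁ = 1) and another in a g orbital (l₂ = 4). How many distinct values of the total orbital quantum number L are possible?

3

Angular momentum addition gives L = |l₁ − l₂|, …, l₁ + l₂.
So L can be 3, 4, 5.
That is 3 values.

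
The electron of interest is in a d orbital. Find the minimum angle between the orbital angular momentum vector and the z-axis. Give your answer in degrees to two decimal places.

θ_min ≈ 35.26°

For a d orbital, l = 2.
|L|² = l(l+1)ℏ² = 6ℏ², so |L| = √6 ℏ.
The smallest angle corresponds to the largest L_z, i.e. m_l = l = 2, giving L_z = 2ℏ.
cos θ_min = 2/√6, so θ_min ≈ 35.26°.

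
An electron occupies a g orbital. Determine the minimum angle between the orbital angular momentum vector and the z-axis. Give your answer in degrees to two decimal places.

θ_min ≈ 26.57°

For a g orbital, l = 4.
|L| = ℏ√(l(l+1)) = 2√5 ℏ.
The smallest angle corresponds to the largest L_z, i.e. m_l = l = 4, giving L_z = 4ℏ.
cos θ_min = 4/√20, so θ_min ≈ 26.57°.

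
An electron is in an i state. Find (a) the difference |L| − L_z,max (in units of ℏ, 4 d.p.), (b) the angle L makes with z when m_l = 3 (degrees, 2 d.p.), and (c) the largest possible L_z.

|L|−L_z,max ≈ 0.4807ℏ; θ(m_l=3) ≈ 62.42°; L_z,max = 6ℏ

An i state has l = 6.
|L| − L_z,max = (√42 − 6)ℏ ≈ 0.4807ℏ.
For m_l = 3: cos θ = 3/√42, θ ≈ 62.42°.
L_z,max = lℏ = 6ℏ.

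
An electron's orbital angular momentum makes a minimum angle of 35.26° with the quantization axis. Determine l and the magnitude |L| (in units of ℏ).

l = 2, |L| = √6 ℏ ≈ 2.449ℏ

cos²θ_min = l/(l+1) = 0.6667.
l = cos²θ/sin²θ ≈ 2.
Then |L| = ℏ√(2·3) = √6 ℏ.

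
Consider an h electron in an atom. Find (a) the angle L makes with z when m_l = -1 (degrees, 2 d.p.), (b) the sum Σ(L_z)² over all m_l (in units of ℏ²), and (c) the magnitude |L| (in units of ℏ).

θ(m_l=-1) ≈ 100.52°; Σ(L_z)² = 110 ℏ²; |L| = √30 ℏ ≈ 5.477ℏ

The letter h corresponds to l = 5.
For m_l = -1: cos θ = -1/√30, θ ≈ 100.52°.
Σ m_l² = 110, so Σ(L_z)² = 110 ℏ².
|L| = ℏ√(5·6) = √30 ℏ ≈ 5.477ℏ.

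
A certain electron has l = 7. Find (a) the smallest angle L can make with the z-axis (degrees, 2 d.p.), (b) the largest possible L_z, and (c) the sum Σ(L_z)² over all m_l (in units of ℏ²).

cos θ_min = 7/√56, so θ_min ≈ 20.70°.
L_z,max = lℏ = 7ℏ.
Σ m_l² = 280, so Σ(L_z)² = 280 ℏ².

θ_min ≈ 20.70°; L_z,max = 7ℏ; Σ(L_z)² = 280 ℏ²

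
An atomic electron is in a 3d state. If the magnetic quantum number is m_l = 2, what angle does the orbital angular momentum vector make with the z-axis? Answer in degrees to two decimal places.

3d means n = 3, l = 2.
|L|² = l(l+1)ℏ² = 6ℏ², so |L| = √6 ℏ.
L_z = m_l ℏ = 2ℏ.
cos θ = L_z/|L| = 2/√6, so θ ≈ 35.26°.

θ ≈ 35.26°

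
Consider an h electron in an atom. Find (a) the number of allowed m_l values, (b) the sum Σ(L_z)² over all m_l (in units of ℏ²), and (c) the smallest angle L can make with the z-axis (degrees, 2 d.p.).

11 values; Σ(L_z)² = 110 ℏ²; θ_min ≈ 24.09°

H corresponds to l = 5.
There are 2l+1 = 11 values of m_l.
Σ m_l² = 110, so Σ(L_z)² = 110 ℏ².
cos θ_min = 5/√30, so θ_min ≈ 24.09°.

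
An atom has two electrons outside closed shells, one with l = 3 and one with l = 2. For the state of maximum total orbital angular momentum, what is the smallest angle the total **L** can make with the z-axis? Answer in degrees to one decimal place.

L runs from |3 − 2| = 1 to 3 + 2 = 5.
So L can be 1, 2, 3, 4, 5.
The maximum is L = 5, with |L_tot| = ℏ√(5·6) = √30 ℏ.
The minimum angle with z is arccos(5/√30) ≈ 24.1°.

θ_min ≈ 24.1°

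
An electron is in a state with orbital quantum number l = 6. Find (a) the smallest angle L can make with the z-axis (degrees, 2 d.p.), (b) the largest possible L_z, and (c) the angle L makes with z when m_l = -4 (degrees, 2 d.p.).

cos θ_min = 6/√42, so θ_min ≈ 22.21°.
L_z,max = lℏ = 6ℏ.
For m_l = -4: cos θ = -4/√42, θ ≈ 128.11°.

θ_min ≈ 22.21°; L_z,max = 6ℏ; θ(m_l=-4) ≈ 128.11°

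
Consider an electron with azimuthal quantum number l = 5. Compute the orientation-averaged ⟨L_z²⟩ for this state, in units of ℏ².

m_l runs from −5 to 5, i.e. {-5, -4, -3, -2, -1, 0, 1, 2, 3, 4, 5}.
Average of L_z² over 11 states: 110/11 ℏ² = 10 ℏ².

⟨L_z²⟩ = 10 ℏ²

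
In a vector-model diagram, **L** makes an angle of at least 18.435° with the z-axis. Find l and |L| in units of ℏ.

l = 9, |L| = 3√10 ℏ ≈ 9.487ℏ

cos θ_min = l/√(l(l+1)) = √(l/(l+1)), so l/(l+1) = cos²(18.435°) = 0.9000.
l = cos²θ/sin²θ ≈ 9.
Then |L| = ℏ√(9·10) = 3√10 ℏ.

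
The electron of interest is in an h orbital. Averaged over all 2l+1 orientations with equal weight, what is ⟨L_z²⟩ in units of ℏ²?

The letter h corresponds to l = 5.
The allowed m_l values are -5, -4, -3, -2, -1, 0, 1, 2, 3, 4, 5.
⟨L_z²⟩ = ℏ²·(Σ m_l²)/(2l+1) = ℏ²·110/11 = 10ℏ².

⟨L_z²⟩ = 10 ℏ²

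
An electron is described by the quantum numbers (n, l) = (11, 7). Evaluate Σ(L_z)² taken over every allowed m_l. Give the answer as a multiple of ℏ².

Σ(L_z)² = 280 ℏ²

m_l ∈ {-7, -6, -5, -4, -3, -2, -1, 0, 1, 2, 3, 4, 5, 6, 7}.
Σ m_l² = l(l+1)(2l+1)/3 = 7·8·15/3 = 280.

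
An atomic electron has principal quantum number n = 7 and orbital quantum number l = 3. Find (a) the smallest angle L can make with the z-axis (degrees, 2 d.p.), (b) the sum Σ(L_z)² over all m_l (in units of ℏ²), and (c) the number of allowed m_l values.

θ_min ≈ 30.00°; Σ(L_z)² = 28 ℏ²; 7 values

cos θ_min = 3/√12, so θ_min ≈ 30.00°.
Σ m_l² = 28, so Σ(L_z)² = 28 ℏ².
There are 2l+1 = 7 values of m_l.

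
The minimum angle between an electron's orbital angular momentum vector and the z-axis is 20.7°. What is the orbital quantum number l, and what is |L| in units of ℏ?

l = 7, |L| = 2√14 ℏ ≈ 7.483ℏ

At minimum angle, m_l = l, so cos θ = l/√(l(l+1)); cos²θ = l/(l+1) = 0.8751.
l = cos²θ/sin²θ ≈ 7.
Then |L| = ℏ√(7·8) = 2√14 ℏ.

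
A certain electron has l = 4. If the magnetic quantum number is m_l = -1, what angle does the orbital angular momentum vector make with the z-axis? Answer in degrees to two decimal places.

|L| = √(l(l+1)) ℏ = 2√5 ℏ.
L_z = m_l ℏ = −1ℏ.
cos θ = L_z/|L| = -1/√20, so θ ≈ 102.92°.

θ ≈ 102.92°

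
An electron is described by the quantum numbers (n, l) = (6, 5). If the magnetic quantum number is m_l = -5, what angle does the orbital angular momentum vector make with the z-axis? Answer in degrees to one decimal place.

θ ≈ 155.9°

|L|² = l(l+1)ℏ² = 30ℏ², so |L| = √30 ℏ.
L_z = m_l ℏ = −5ℏ.
cos θ = L_z/|L| = -5/√30, so θ ≈ 155.9°.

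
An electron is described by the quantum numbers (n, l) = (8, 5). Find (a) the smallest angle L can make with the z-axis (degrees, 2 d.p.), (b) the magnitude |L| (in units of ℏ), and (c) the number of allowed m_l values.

θ_min ≈ 24.09°; |L| = √30 ℏ ≈ 5.477ℏ; 11 values

cos θ_min = 5/√30, so θ_min ≈ 24.09°.
|L| = ℏ√(5·6) = √30 ℏ ≈ 5.477ℏ.
There are 2l+1 = 11 values of m_l.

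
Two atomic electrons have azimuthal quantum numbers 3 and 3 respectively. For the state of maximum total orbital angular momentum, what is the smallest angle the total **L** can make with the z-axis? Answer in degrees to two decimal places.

θ_min ≈ 22.21°

The total orbital quantum number L ranges from |l₁ − l₂| to l₁ + l₂ in integer steps.
Allowed values: L = 0, 1, 2, 3, 4, 5, 6.
The maximum is L = 6, with |L_tot| = ℏ√(6·7) = √42 ℏ.
The minimum angle with z is arccos(6/√42) ≈ 22.21°.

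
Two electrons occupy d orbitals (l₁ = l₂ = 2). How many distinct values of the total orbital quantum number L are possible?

The total orbital quantum number L ranges from |l₁ − l₂| to l₁ + l₂ in integer steps.
So L can be 0, 1, 2, 3, 4.
That is 5 values.

5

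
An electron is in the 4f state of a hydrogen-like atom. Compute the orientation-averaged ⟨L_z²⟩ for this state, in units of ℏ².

⟨L_z²⟩ = 4 ℏ²

4f means n = 4, l = 3.
m_l runs from −3 to 3, i.e. {-3, -2, -1, 0, 1, 2, 3}.
⟨L_z²⟩ = ℏ²·(Σ m_l²)/(2l+1) = ℏ²·28/7 = 4ℏ².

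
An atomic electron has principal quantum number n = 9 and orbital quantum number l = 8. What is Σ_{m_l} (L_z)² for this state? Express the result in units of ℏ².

Σ(L_z)² = 408 ℏ²

m_l ∈ {-8, -7, -6, -5, -4, -3, -2, -1, 0, 1, 2, 3, 4, 5, 6, 7, 8}.
Summing m² from −8 to 8: Σ m_l² = 408.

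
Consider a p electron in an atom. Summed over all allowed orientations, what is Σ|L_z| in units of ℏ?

Σ|L_z| = 2 ℏ

The letter p corresponds to l = 1.
m_l runs from −1 to 1, i.e. {-1, 0, 1}.
Σ|m_l| = 2(1+2+…+1) = 2.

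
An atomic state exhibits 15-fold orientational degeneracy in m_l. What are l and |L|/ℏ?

l = 7, |L| = 2√14 ℏ ≈ 7.483ℏ

2l + 1 = 15 ⇒ l = 7.
|L| = ℏ√(l(l+1)) = ℏ√(7·8) = 2√14 ℏ.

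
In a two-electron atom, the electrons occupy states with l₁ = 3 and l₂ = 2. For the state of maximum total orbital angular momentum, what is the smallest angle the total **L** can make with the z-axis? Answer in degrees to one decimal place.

θ_min ≈ 24.1°

The total orbital quantum number L ranges from |l₁ − l₂| to l₁ + l₂ in integer steps.
Allowed values: L = 1, 2, 3, 4, 5.
The maximum is L = 5, with |L_tot| = ℏ√(5·6) = √30 ℏ.
The minimum angle with z is arccos(5/√30) ≈ 24.1°.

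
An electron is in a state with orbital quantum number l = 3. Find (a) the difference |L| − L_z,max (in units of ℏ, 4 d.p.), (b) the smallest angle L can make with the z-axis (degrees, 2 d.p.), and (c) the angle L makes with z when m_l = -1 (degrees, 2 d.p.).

|L|−L_z,max ≈ 0.4641ℏ; θ_min ≈ 30.00°; θ(m_l=-1) ≈ 106.78°

|L| − L_z,max = (2√3 − 3)ℏ ≈ 0.4641ℏ.
cos θ_min = 3/√12, so θ_min ≈ 30.00°.
For m_l = -1: cos θ = -1/√12, θ ≈ 106.78°.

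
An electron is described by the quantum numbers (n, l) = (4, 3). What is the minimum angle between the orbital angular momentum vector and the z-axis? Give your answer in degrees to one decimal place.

θ_min ≈ 30.0°

|L| = ℏ√(l(l+1)) = 2√3 ℏ.
The smallest angle corresponds to the largest L_z, i.e. m_l = l = 3, giving L_z = 3ℏ.
cos θ_min = 3/√12, so θ_min ≈ 30.0°.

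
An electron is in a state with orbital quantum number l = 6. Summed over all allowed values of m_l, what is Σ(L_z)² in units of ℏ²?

m_l ∈ {-6, -5, -4, -3, -2, -1, 0, 1, 2, 3, 4, 5, 6}.
Σ m_l² = 2·(1 + 4 + 9 + 16 + 25 + 36) = 182.

Σ(L_z)² = 182 ℏ²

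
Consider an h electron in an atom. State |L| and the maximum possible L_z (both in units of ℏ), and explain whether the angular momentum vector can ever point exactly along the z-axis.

For an h orbital, l = 5.
|L| = √30 ℏ ≈ 5.4772ℏ, while L_z,max = lℏ = 5ℏ.
Since |L| > L_z,max, the vector can never point exactly along z; the closest it comes is θ_min = arccos(5/√30) ≈ 24.1°.

No: L_z,max = 5ℏ < |L| = √30 ℏ ≈ 5.477ℏ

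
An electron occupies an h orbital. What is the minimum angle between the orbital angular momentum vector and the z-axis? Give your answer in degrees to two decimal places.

θ_min ≈ 24.09°

H corresponds to l = 5.
|L| = √(l(l+1)) ℏ = √30 ℏ.
The smallest angle corresponds to the largest L_z, i.e. m_l = l = 5, giving L_z = 5ℏ.
cos θ_min = 5/√30, so θ_min ≈ 24.09°.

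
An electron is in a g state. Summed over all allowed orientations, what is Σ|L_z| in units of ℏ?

Σ|L_z| = 20 ℏ

G corresponds to l = 4.
The allowed m_l values are -4, -3, -2, -1, 0, 1, 2, 3, 4.
Σ|m_l| = l(l+1) = 20.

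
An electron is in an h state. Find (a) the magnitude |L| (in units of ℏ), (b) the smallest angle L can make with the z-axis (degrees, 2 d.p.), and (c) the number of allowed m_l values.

An h state has l = 5.
|L| = ℏ√(5·6) = √30 ℏ ≈ 5.477ℏ.
cos θ_min = 5/√30, so θ_min ≈ 24.09°.
There are 2l+1 = 11 values of m_l.

|L| = √30 ℏ ≈ 5.477ℏ; θ_min ≈ 24.09°; 11 values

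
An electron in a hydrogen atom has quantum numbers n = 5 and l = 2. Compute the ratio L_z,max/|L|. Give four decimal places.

L_z,max/|L| = 0.8165

|L| = √6 ℏ ≈ 2.4495ℏ, while L_z,max = lℏ = 2ℏ.
L_z,max/|L| = 2/√6 = 0.8165.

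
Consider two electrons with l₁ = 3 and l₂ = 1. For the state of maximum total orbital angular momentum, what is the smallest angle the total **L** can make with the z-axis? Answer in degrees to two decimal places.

θ_min ≈ 26.57°

L runs from |3 − 1| = 2 to 3 + 1 = 4.
So L can be 2, 3, 4.
The maximum is L = 4, with |L_tot| = ℏ√(4·5) = 2√5 ℏ.
The minimum angle with z is arccos(4/√20) ≈ 26.57°.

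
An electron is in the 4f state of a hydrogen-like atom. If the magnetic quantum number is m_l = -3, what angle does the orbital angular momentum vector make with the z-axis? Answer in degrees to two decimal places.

The 4f subshell has l = 3.
|L|² = l(l+1)ℏ² = 12ℏ², so |L| = 2√3 ℏ.
L_z = m_l ℏ = −3ℏ.
cos θ = L_z/|L| = -3/√12, so θ ≈ 150.00°.

θ ≈ 150.00°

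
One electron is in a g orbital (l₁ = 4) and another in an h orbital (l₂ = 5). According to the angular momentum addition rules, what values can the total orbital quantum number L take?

L runs from |4 − 5| = 1 to 4 + 5 = 9.
L ∈ {1, 2, 3, 4, 5, 6, 7, 8, 9}.

L = 1, 2, 3, 4, 5, 6, 7, 8, 9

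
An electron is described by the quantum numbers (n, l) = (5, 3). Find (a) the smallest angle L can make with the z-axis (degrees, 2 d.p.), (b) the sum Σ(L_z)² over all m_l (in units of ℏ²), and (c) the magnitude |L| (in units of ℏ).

θ_min ≈ 30.00°; Σ(L_z)² = 28 ℏ²; |L| = 2√3 ℏ ≈ 3.464ℏ

cos θ_min = 3/√12, so θ_min ≈ 30.00°.
Σ m_l² = 28, so Σ(L_z)² = 28 ℏ².
|L| = ℏ√(3·4) = 2√3 ℏ ≈ 3.464ℏ.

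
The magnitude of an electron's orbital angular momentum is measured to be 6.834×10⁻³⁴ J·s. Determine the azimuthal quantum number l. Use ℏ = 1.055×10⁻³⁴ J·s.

Dividing by ℏ: |L|/ℏ ≈ 6.478.
(|L|/ℏ)² = l(l+1) ≈ 41.96 ⇒ l = 6.

l = 6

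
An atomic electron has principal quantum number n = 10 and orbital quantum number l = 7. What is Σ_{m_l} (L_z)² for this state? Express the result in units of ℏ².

Σ(L_z)² = 280 ℏ²

m_l runs from −7 to 7, i.e. {-7, -6, -5, -4, -3, -2, -1, 0, 1, 2, 3, 4, 5, 6, 7}.
Σ m_l² = l(l+1)(2l+1)/3 = 7·8·15/3 = 280.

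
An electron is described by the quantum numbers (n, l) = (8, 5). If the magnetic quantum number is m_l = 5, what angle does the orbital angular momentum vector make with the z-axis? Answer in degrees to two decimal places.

θ ≈ 24.09°

|L| = √(l(l+1)) ℏ = √30 ℏ.
L_z = m_l ℏ = 5ℏ.
cos θ = L_z/|L| = 5/√30, so θ ≈ 24.09°.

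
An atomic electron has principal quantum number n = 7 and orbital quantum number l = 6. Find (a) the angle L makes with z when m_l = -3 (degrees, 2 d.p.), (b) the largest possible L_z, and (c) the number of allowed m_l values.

For m_l = -3: cos θ = -3/√42, θ ≈ 117.58°.
L_z,max = lℏ = 6ℏ.
There are 2l+1 = 13 values of m_l.

θ(m_l=-3) ≈ 117.58°; L_z,max = 6ℏ; 13 values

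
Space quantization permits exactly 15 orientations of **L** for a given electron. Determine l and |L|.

l = 7, |L| = 2√14 ℏ ≈ 7.483ℏ

2l + 1 = 15 ⇒ l = 7.
|L| = ℏ√(l(l+1)) = ℏ√(7·8) = 2√14 ℏ.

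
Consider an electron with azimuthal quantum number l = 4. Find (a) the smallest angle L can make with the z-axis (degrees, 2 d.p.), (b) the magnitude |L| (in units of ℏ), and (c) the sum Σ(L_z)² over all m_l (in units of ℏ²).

cos θ_min = 4/√20, so θ_min ≈ 26.57°.
|L| = ℏ√(4·5) = 2√5 ℏ ≈ 4.472ℏ.
Σ m_l² = 60, so Σ(L_z)² = 60 ℏ².

θ_min ≈ 26.57°; |L| = 2√5 ℏ ≈ 4.472ℏ; Σ(L_z)² = 60 ℏ²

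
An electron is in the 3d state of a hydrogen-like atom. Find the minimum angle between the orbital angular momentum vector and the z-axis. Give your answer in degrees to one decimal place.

θ_min ≈ 35.3°

3d means n = 3, l = 2.
|L| = ℏ√(l(l+1)) = √6 ℏ.
The smallest angle corresponds to the largest L_z, i.e. m_l = l = 2, giving L_z = 2ℏ.
cos θ_min = 2/√6, so θ_min ≈ 35.3°.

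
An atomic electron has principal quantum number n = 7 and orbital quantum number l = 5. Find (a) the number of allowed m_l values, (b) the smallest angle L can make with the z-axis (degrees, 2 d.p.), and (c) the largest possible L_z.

There are 2l+1 = 11 values of m_l.
cos θ_min = 5/√30, so θ_min ≈ 24.09°.
L_z,max = lℏ = 5ℏ.

11 values; θ_min ≈ 24.09°; L_z,max = 5ℏ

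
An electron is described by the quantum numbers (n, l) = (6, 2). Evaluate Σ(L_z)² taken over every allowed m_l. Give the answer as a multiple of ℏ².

Σ(L_z)² = 10 ℏ²

m_l ∈ {-2, -1, 0, 1, 2}.
Σ m_l² = l(l+1)(2l+1)/3 = 2·3·5/3 = 10.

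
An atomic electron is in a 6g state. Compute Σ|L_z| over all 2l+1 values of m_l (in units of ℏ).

Σ|L_z| = 20 ℏ

6g means n = 6, l = 4.
m_l runs from −4 to 4, i.e. {-4, -3, -2, -1, 0, 1, 2, 3, 4}.
Σ|m_l| = 2·4(4+1)/2 = 20.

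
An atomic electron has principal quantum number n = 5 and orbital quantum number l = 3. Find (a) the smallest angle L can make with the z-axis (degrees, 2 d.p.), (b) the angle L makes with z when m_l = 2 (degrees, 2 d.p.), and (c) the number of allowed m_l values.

θ_min ≈ 30.00°; θ(m_l=2) ≈ 54.74°; 7 values

cos θ_min = 3/√12, so θ_min ≈ 30.00°.
For m_l = 2: cos θ = 2/√12, θ ≈ 54.74°.
There are 2l+1 = 7 values of m_l.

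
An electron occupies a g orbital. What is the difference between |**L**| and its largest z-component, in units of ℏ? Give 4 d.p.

The letter g corresponds to l = 4.
|L| = 2√5 ℏ ≈ 4.4721ℏ, while L_z,max = lℏ = 4ℏ.
The difference is (2√5 − 4)ℏ ≈ 0.4721ℏ.

|L| − L_z,max ≈ 0.4721ℏ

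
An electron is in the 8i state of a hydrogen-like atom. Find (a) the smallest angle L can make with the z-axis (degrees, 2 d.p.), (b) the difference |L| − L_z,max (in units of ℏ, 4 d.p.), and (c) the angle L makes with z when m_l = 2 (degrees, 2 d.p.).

The 8i subshell has l = 6.
cos θ_min = 6/√42, so θ_min ≈ 22.21°.
|L| − L_z,max = (√42 − 6)ℏ ≈ 0.4807ℏ.
For m_l = 2: cos θ = 2/√42, θ ≈ 72.02°.

θ_min ≈ 22.21°; |L|−L_z,max ≈ 0.4807ℏ; θ(m_l=2) ≈ 72.02°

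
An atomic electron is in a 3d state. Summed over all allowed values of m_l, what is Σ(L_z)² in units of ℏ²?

The 3d subshell has l = 2.
m_l ∈ {-2, -1, 0, 1, 2}.
Summing m² from −2 to 2: Σ m_l² = 10.

Σ(L_z)² = 10 ℏ²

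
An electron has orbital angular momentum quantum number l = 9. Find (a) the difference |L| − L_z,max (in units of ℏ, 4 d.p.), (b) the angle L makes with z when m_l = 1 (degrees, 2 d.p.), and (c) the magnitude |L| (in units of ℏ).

|L|−L_z,max ≈ 0.4868ℏ; θ(m_l=1) ≈ 83.95°; |L| = 3√10 ℏ ≈ 9.487ℏ

|L| − L_z,max = (3√10 − 9)ℏ ≈ 0.4868ℏ.
For m_l = 1: cos θ = 1/√90, θ ≈ 83.95°.
|L| = ℏ√(9·10) = 3√10 ℏ ≈ 9.487ℏ.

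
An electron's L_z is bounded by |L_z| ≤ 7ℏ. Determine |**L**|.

|L| = 2√14 ℏ ≈ 7.483ℏ

The maximum L_z equals lℏ, giving l = 7.
|L| = ℏ√(l(l+1)) = 2√14 ℏ.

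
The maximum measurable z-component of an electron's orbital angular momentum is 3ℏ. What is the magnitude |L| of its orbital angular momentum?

L_z,max = lℏ, so l = 3.
Then |L| = ℏ√(3·4) = 2√3 ℏ.

|L| = 2√3 ℏ ≈ 3.464ℏ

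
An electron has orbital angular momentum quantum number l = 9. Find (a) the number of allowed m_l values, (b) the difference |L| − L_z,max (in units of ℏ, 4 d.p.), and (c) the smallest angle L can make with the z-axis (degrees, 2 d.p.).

There are 2l+1 = 19 values of m_l.
|L| − L_z,max = (3√10 − 9)ℏ ≈ 0.4868ℏ.
cos θ_min = 9/√90, so θ_min ≈ 18.43°.

19 values; |L|−L_z,max ≈ 0.4868ℏ; θ_min ≈ 18.43°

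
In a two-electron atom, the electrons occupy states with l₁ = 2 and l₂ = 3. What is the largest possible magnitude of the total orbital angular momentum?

|L_tot|_max = √30 ℏ ≈ 5.477ℏ

The total orbital quantum number L ranges from |l₁ − l₂| to l₁ + l₂ in integer steps.
So L can be 1, 2, 3, 4, 5.
The largest magnitude corresponds to L = 5: |L_tot| = ℏ√(5·6) = √30 ℏ.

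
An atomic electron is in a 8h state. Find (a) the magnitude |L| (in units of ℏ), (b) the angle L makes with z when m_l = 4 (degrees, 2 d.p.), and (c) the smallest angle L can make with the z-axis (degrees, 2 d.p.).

8h means n = 8, l = 5.
|L| = ℏ√(5·6) = √30 ℏ ≈ 5.477ℏ.
For m_l = 4: cos θ = 4/√30, θ ≈ 43.09°.
cos θ_min = 5/√30, so θ_min ≈ 24.09°.

|L| = √30 ℏ ≈ 5.477ℏ; θ(m_l=4) ≈ 43.09°; θ_min ≈ 24.09°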